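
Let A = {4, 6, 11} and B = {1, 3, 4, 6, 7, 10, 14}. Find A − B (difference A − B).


A = {4, 6, 11}
B = {1, 3, 4, 6, 7, 10, 14}
Operation: difference A − B
In A but not B: 11

{11}


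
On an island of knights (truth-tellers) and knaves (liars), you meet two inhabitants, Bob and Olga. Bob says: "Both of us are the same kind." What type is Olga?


Bob says: "Both of us are the same kind."
Case 1: Bob is a Knight (truth-teller)
  Statement is true → they ARE the same → Olga is also a Knight
Case 2: Bob is a Knave (liar)
  Statement is false → they are NOT the same → Olga is a Knight
In both cases, Olga is a Knight.

Knight


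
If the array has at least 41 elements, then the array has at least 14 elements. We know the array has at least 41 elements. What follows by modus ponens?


Modus ponens: P → Q, P ⊢ Q
P: the array has at least 41 elements
Q: the array has at least 14 elements
We have P → Q and P is true.
By modus ponens, Q must be true.

The array has at least 14 elements


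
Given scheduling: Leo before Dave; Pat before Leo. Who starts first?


Constraints: Leo before Dave; Pat before Leo
The first task can have nothing scheduled before it, so it must never appear on the right of a 'before'.
Tasks appearing after some 'before': Dave, Leo.
The only task not in that list is Pat → it is first.

Pat


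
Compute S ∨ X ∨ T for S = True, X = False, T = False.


S = True, X = False, T = False
Step 1: S ∨ X = True OR False = True
Step 2: True ∨ T = True OR False = True
OR is true when at least one operand is true.

True


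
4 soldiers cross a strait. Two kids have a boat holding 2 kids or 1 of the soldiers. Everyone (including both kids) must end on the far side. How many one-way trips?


Per crossing of one of the soldiers: kids→, one←, one of the soldiers→, one← = 4 trips
4 × 4 = 16, + 1 final kids→ = 17
Minimum trips = 17

17


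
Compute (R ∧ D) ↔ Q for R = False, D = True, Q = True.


R = False, D = True, Q = True
Step 1: R ∧ D = False AND True = False
Step 2: (False) ↔ Q: true when both sides have same truth value.
Result: False ↔ True = False

False


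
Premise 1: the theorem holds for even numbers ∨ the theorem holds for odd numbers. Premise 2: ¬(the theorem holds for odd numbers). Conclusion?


Disjunctive syllogism: P ∨ Q, ¬P ⊢ Q
Disjunction: the theorem holds for even numbers ∨ the theorem holds for odd numbers
We know it is not the case that the theorem holds for odd numbers.
By disjunctive syllogism, the other disjunct must be true.

The theorem holds for even numbers


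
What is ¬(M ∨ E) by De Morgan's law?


De Morgan's law: ¬(P ∨ Q) ≡ ¬P ∧ ¬Q
¬(M ∨ E) = ¬M ∧ ¬E

¬M ∧ ¬E


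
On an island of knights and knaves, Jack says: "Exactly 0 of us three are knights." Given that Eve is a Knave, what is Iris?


Jack claims exactly 0 knights among Jack, Eve, Iris.
Given: Eve is a Knave.

Case 1: Jack is a Knight (tells truth)
  Then exactly 0 of the three are knights.
  Counting Jack, Eve: 1 knight(s) so far. Need -1 more → impossible.
Case 2: Jack is a Knave (lies)
  Then the count is NOT 0.
  If Iris = Knave, count = 0 = 0 → claim would be true, contradicts lie.
  If Iris = Knight, count = 1 ≠ 0 → lie confirmed ✓

Iris is a Knight.

Knight


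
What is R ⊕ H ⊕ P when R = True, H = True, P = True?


R = True, H = True, P = True
Step 1: R ⊕ H = True XOR True = False
Step 2: False ⊕ P = False XOR True = True
XOR is true when an odd number of operands are true.

True


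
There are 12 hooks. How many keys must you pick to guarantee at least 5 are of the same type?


Pigeonhole: to guarantee k in one of n categories, need (k-1)×n + 1.
k = 5, n = 12
Minimum = (5-1) × 12 + 1 = 4 × 12 + 1

49


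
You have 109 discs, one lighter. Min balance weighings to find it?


Each weighing has 3 outcomes (left heavy / balance / right heavy), so k weighings distinguish at most 3^k cases; splitting into three near-equal groups achieves this.
Need 3^k ≥ 109: 3^4 = 81 < 109 ≤ 3^5 = 243
k = ⌈log₃(109)⌉ = 5

5


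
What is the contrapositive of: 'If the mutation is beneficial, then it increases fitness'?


Original: If the mutation is beneficial, then it increases fitness
Contrapositive: If ¬Q, then ¬P
Negate Q: not (it increases fitness)
Negate P: not (the mutation is beneficial)

If not (it increases fitness), then not (the mutation is beneficial).


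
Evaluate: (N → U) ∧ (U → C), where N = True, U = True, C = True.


N = True, U = True, C = True
Step 1: N → U is false only when N=True and U=False. Result: True
Step 2: U → C is false only when U=True and C=False. Result: True
Step 3: True ∧ True = True

True


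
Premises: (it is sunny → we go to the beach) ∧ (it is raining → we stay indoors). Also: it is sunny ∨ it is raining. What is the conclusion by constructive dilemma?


Constructive dilemma: (P → Q) ∧ (R → S), P ∨ R ⊢ Q ∨ S
Premise 1: it is sunny → we go to the beach
Premise 2: it is raining → we stay indoors
Premise 3: it is sunny ∨ it is raining
Case 1: Assuming it is sunny, then by Premise 1, we go to the beach.
Case 2: Assuming it is raining, then by Premise 2, we stay indoors.
Since one of it is sunny or it is raining must hold, we get we go to the beach or we stay indoors.

We go to the beach or we stay indoors.


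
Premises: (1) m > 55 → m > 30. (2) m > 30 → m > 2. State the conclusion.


Hypothetical syllogism: P → Q, Q → R ⊢ P → R
Premise 1: m > 55 → m > 30
Premise 2: m > 30 → m > 2
Chain the implications: the middle term (m > 30) links the two.
Conclusion: If m > 55, then m > 2.

If m > 55, then m > 2.


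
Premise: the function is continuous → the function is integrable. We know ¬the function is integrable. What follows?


Modus tollens: P → Q, ¬Q ⊢ ¬P
P: the function is continuous
Q: the function is integrable
We have P → Q and Q is false.
By modus tollens, P must be false.

It is not the case that the function is continuous


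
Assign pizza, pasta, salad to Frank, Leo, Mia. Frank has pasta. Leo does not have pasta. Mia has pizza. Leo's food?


From clues:
  Mia → pizza
  Frank → pasta
By elimination, Leo gets the remaining.

salad


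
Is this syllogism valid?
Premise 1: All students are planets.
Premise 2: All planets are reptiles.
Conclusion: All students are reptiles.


Premise 1: All students are planets.
Premise 2: All planets are reptiles.
Conclusion: All students are reptiles.
Barbara syllogism (AAA-1): All A are B, All B are C → All A are C.
Middle term (planets) distributed in premise 2.

Valid


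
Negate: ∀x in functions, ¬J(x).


Original: ∀x ¬J(x)
Rule: ¬∀→∃, ¬∃→∀, negate predicate.
Negation: ∃x J(x)

∃x J(x)


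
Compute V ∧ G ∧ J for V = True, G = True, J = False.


V = True, G = True, J = False
Step 1: V ∧ G = True AND True = True
Step 2: (True) ∧ J = (True) AND False = False
AND is true only when ALL operands are true.

False


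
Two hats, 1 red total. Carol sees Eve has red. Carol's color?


Total red = 1, Eve = red
Red accounted for: 1
Remaining for Carol: 0
Carol's hat is blue.

blue


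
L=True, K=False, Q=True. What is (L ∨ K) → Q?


L = True, K = False, Q = True
Expression: (L ∨ K) → Q
Step 1: L ∨ K = True OR False = True
Step 2: (True) → Q = True → True (false only if antecedent True and consequent False) = True

True


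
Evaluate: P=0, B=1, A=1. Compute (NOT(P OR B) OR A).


P OR B = 1
NOT(1) = 0
0 OR 1 = 1

1


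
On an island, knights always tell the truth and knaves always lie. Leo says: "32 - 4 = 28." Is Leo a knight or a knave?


Statement: "32 - 4 = 28."
Actual: 32 - 4 = 28
Claimed: 28
Statement is TRUE → Leo tells the truth → Knight

Knight


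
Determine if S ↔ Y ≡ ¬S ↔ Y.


Expression 1: S ↔ Y
Expression 2: ¬S ↔ Y
Truth table (S Y | Expr1 Expr2):
  T T |   T     F   ← differ
  T F |   F     T   ← differ
  F T |   F     T   ← differ
  F F |   T     F   ← differ
Counterexample: S=T, Y=T gives Expr1 = T but Expr2 = F, so the expressions are NOT logically equivalent.

No


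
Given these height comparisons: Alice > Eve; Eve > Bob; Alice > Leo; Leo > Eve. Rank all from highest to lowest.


Constraints: Alice > Eve; Eve > Bob; Alice > Leo; Leo > Eve
Method: at each step, the next-highest is the one remaining person who never appears on the smaller side of a constraint between remaining people.
  Step 1: remaining {Eve, Leo, Alice, Bob}; on the smaller side: {Eve, Leo, Bob} → Alice is next (Alice > Eve; Alice > Leo).
  Step 2: remaining {Eve, Leo, Bob}; on the smaller side: {Eve, Bob} → Leo is next (Leo > Eve).
  Step 3: remaining {Eve, Bob}; on the smaller side: {Bob} → Eve is next (Eve > Bob).
  Step 4: only Bob remains → lowest.
Final ranking (highest to lowest):

Alice > Leo > Eve > Bob


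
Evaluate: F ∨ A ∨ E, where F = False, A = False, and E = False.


F = False, A = False, E = False
Step 1: F ∨ A = False OR False = False
Step 2: False ∨ E = False OR False = False
OR is true when at least one operand is true.

False


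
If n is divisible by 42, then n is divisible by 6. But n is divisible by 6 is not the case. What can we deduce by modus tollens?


Modus tollens: P → Q, ¬Q ⊢ ¬P
P: n is divisible by 42
Q: n is divisible by 6
We have P → Q and Q is false.
By modus tollens, P must be false.

It is not the case that n is divisible by 42


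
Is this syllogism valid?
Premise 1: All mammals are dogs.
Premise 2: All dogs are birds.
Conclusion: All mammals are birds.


Premise 1: All mammals are dogs.
Premise 2: All dogs are birds.
Conclusion: All mammals are birds.
Barbara syllogism (AAA-1): All A are B, All B are C → All A are C.
Middle term (dogs) distributed in premise 2.

Valid


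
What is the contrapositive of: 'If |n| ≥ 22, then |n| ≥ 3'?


Original: If |n| ≥ 22, then |n| ≥ 3
Contrapositive: If ¬Q, then ¬P
Negate Q: not (|n| ≥ 3)
Negate P: not (|n| ≥ 22)

If not (|n| ≥ 3), then not (|n| ≥ 22).


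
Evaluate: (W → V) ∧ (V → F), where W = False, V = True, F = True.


W = False, V = True, F = True
Step 1: W → V is false only when W=True and V=False. Result: True
Step 2: V → F is false only when V=True and F=False. Result: True
Step 3: True ∧ True = True

True


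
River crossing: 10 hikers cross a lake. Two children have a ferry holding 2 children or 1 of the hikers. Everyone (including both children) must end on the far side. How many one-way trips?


Per crossing of one of the hikers: children→, one←, one of the hikers→, one← = 4 trips
10 × 4 = 40, + 1 final children→ = 41
Minimum trips = 41

41


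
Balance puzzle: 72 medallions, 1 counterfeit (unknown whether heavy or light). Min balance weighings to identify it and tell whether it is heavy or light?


Let n = 72. 144 possibilities (n medallions × lighter/heavier); each weighing has 3 outcomes.
Bound for k weighings: say the first weighing puts j medallions on each pan. If it tips, the 2j weighed medallions remain suspects (each with a known direction) and k-1 weighings give 3^(k-1) outcomes; 3^(k-1) is odd, so 2j ≤ 3^(k-1) - 1. If it balances, the n - 2j unweighed medallions remain with direction unknown: 2(n - 2j) ≤ 3^(k-1) - 1 by the same parity argument. Adding, n ≤ (3^(k-1) - 1) + (3^(k-1) - 1)/2 = (3^k - 3)/2, and the classical three-group strategy achieves this (3 medallions in 2 weighings, 12 in 3, 39 in 4, 120 in 5).
So we need the smallest k with (3^k - 3)/2 ≥ 72.
k = 4: (3^4 - 3)/2 = 39 < 72 ✗
k = 5: (3^5 - 3)/2 = 120 ≥ 72 ✓

5


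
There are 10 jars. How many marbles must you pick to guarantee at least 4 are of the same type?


Pigeonhole: to guarantee k in one of n categories, need (k-1)×n + 1.
k = 4, n = 10
Minimum = (4-1) × 10 + 1 = 3 × 10 + 1

31


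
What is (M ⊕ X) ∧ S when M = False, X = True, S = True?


M = False, X = True, S = True
Step 1: M ⊕ X = False XOR True = True
Step 2: True ∧ S = True AND True = True
XOR true when exactly one of M,X is true; then AND with S.

True


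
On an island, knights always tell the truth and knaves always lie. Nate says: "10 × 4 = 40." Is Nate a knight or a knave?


Statement: "10 × 4 = 40."
Actual: 10 × 4 = 40
Claimed: 40
Statement is TRUE → Nate tells the truth → Knight

Knight


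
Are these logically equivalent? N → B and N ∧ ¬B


Expression 1: N → B
Expression 2: N ∧ ¬B
Truth table (N B | Expr1 Expr2):
  T T |   T     F   ← differ
  T F |   F     T   ← differ
  F T |   T     F   ← differ
  F F |   T     F   ← differ
Counterexample: N=T, B=T gives Expr1 = T but Expr2 = F, so the expressions are NOT logically equivalent.

No


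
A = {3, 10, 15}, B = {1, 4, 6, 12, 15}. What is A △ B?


A = {3, 10, 15}
B = {1, 4, 6, 12, 15}
Operation: symmetric difference
In A only: [3, 10], in B only: [1, 4, 6, 12]

{1, 3, 4, 6, 10, 12}


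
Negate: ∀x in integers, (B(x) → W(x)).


Original: ∀x (B(x) → W(x))
Rule: ¬∀→∃, ¬∃→∀, negate predicate.
Negation: ∃x (B(x) ∧ ¬W(x))

∃x (B(x) ∧ ¬W(x))


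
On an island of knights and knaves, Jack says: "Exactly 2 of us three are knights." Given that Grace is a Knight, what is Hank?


Jack claims exactly 2 knights among Jack, Grace, Hank.
Given: Grace is a Knight.

Case 1: Jack is a Knight (tells truth)
  Then exactly 2 of the three are knights.
  Counting Jack, Grace: 2 knight(s) so far. Need 0 more → Hank = Knave.
Case 2: Jack is a Knave (lies)
  Then the count is NOT 2.
  If Hank = Knight, count = 2 = 2 → claim would be true, contradicts lie.
  If Hank = Knave, count = 1 ≠ 2 → lie confirmed ✓

Hank is a Knave.

Knave


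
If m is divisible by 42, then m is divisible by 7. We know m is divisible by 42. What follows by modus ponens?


Modus ponens: P → Q, P ⊢ Q
P: m is divisible by 42
Q: m is divisible by 7
We have P → Q and P is true.
By modus ponens, Q must be true.

m is divisible by 7


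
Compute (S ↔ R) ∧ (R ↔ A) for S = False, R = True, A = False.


S = False, R = True, A = False
Step 1: S ↔ R is true when S and R have the same value. Result: False
Step 2: R ↔ A is true when R and A have the same value. Result: False
Step 3: False ∧ False = False

False


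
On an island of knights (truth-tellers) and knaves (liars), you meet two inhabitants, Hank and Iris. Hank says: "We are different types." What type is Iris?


Hank says: "We are different types."
Case 1: Hank is a Knight (truth-teller)
  Statement is true → they ARE different → Iris is a Knave
Case 2: Hank is a Knave (liar)
  Statement is false → they are NOT different → Iris is a Knave
In both cases, Iris is a Knave.

Knave


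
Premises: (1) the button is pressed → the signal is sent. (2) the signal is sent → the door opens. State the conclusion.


Hypothetical syllogism: P → Q, Q → R ⊢ P → R
Premise 1: the button is pressed → the signal is sent
Premise 2: the signal is sent → the door opens
Chain the implications: the middle term (the signal is sent) links the two.
Conclusion: If the button is pressed, then the door opens.

If the button is pressed, then the door opens.


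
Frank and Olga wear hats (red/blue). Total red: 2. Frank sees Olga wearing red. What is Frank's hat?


Total red = 2, Olga = red
Red accounted for: 1
Remaining for Frank: 1
Frank's hat is red.

red


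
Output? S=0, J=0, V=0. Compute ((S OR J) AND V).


S OR J = 0|0 = 0
0 AND 0 = 0

0


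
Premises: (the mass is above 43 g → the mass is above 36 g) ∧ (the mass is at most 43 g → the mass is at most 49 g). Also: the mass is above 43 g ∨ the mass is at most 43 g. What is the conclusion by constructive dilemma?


Constructive dilemma: (P → Q) ∧ (R → S), P ∨ R ⊢ Q ∨ S
Premise 1: the mass is above 43 g → the mass is above 36 g
Premise 2: the mass is at most 43 g → the mass is at most 49 g
Premise 3: the mass is above 43 g ∨ the mass is at most 43 g
Case 1: Assuming the mass is above 43 g, then by Premise 1, the mass is above 36 g.
Case 2: Assuming the mass is at most 43 g, then by Premise 2, the mass is at most 49 g.
Since one of the mass is above 43 g or the mass is at most 43 g must hold, we get the mass is above 36 g or the mass is at most 49 g.

The mass is above 36 g or the mass is at most 49 g.


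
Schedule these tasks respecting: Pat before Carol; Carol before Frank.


Constraints: Pat before Carol; Carol before Frank
Method: repeatedly schedule the remaining task that has no remaining task required before it.
  Step 1: remaining {Pat, Frank, Carol}; every task except Pat still has a predecessor pending → schedule Pat.
  Step 2: remaining {Frank, Carol}; every task except Carol still has a predecessor pending → schedule Carol.
  Step 3: only Frank remains → schedule Frank.
Resulting order:

Pat → Carol → Frank


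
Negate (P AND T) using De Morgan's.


De Morgan's law: ¬(P ∧ Q) ≡ ¬P ∨ ¬Q
¬(P ∧ T) = ¬P ∨ ¬T

¬P ∨ ¬T


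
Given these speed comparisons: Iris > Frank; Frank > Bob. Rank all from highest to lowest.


Constraints: Iris > Frank; Frank > Bob
Method: at each step, the next-highest is the one remaining person who never appears on the smaller side of a constraint between remaining people.
  Step 1: remaining {Iris, Bob, Frank}; on the smaller side: {Bob, Frank} → Iris is next (Iris > Frank).
  Step 2: remaining {Bob, Frank}; on the smaller side: {Bob} → Frank is next (Frank > Bob).
  Step 3: only Bob remains → lowest.
Final ranking (highest to lowest):

Iris > Frank > Bob


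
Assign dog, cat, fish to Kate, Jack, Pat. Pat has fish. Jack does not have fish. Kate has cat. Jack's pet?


From clues:
  Pat → fish
  Kate → cat
By elimination, Jack gets the remaining.

dog


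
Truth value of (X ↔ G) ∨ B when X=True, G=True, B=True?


X = True, G = True, B = True
Expression: (X ↔ G) ∨ B
Step 1: X ↔ G = (True iff True) (true when values match) = True
Step 2: (True) ∨ B = True OR True = True

True


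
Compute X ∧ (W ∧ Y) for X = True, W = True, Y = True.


X = True, W = True, Y = True
Step 1: W ∧ Y = True AND True = True
Step 2: X ∧ True = True AND True = True
AND is true only when ALL operands are true.

True


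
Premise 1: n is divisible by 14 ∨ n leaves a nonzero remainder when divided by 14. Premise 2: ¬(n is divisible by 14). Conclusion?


Disjunctive syllogism: P ∨ Q, ¬P ⊢ Q
Disjunction: n is divisible by 14 ∨ n leaves a nonzero remainder when divided by 14
We know it is not the case that n is divisible by 14.
By disjunctive syllogism, the other disjunct must be true.

n leaves a nonzero remainder when divided by 14


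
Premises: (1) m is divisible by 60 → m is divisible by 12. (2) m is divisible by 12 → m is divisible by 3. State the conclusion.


Hypothetical syllogism: P → Q, Q → R ⊢ P → R
Premise 1: m is divisible by 60 → m is divisible by 12
Premise 2: m is divisible by 12 → m is divisible by 3
Chain the implications: the middle term (m is divisible by 12) links the two.
Conclusion: If m is divisible by 60, then m is divisible by 3.

If m is divisible by 60, then m is divisible by 3.


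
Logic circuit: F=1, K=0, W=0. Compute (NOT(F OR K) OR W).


F OR K = 1
NOT(1) = 0
0 OR 0 = 0

0


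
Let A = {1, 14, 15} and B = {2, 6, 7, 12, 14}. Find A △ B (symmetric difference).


A = {1, 14, 15}
B = {2, 6, 7, 12, 14}
Operation: symmetric difference
In A only: [1, 15], in B only: [2, 6, 7, 12]

{1, 2, 6, 7, 12, 15}


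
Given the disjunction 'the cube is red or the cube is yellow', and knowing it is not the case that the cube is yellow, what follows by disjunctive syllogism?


Disjunctive syllogism: P ∨ Q, ¬P ⊢ Q
Disjunction: the cube is red ∨ the cube is yellow
We know it is not the case that the cube is yellow.
By disjunctive syllogism, the other disjunct must be true.

The cube is red


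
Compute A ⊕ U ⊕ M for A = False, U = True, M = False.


A = False, U = True, M = False
Step 1: A ⊕ U = False XOR True = True
Step 2: True ⊕ M = True XOR False = True
XOR is true when an odd number of operands are true.

True


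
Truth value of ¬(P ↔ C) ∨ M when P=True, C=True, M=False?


P = True, C = True, M = False
Expression: ¬(P ↔ C) ∨ M
Step 1: P ↔ C = (True iff True) = True
Step 2: ¬(P ↔ C) = NOT True = False
Step 3: (False) ∨ M = False OR False = False

False


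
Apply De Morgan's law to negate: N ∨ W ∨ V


De Morgan's law: ¬(P ∨ Q ∨ R) ≡ ¬P ∧ ¬Q ∧ ¬R
¬(N ∨ W ∨ V) = ¬N ∧ ¬W ∧ ¬V

¬N ∧ ¬W ∧ ¬V


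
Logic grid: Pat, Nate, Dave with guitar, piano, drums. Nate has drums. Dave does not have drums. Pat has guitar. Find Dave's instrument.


From clues:
  Nate → drums
  Pat → guitar
By elimination, Dave gets the remaining.

piano


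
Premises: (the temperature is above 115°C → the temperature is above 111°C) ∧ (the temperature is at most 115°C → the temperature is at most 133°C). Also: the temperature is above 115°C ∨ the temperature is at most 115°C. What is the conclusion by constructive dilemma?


Constructive dilemma: (P → Q) ∧ (R → S), P ∨ R ⊢ Q ∨ S
Premise 1: the temperature is above 115°C → the temperature is above 111°C
Premise 2: the temperature is at most 115°C → the temperature is at most 133°C
Premise 3: the temperature is above 115°C ∨ the temperature is at most 115°C
Case 1: Assuming the temperature is above 115°C, then by Premise 1, the temperature is above 111°C.
Case 2: Assuming the temperature is at most 115°C, then by Premise 2, the temperature is at most 133°C.
Since one of the temperature is above 115°C or the temperature is at most 115°C must hold, we get the temperature is above 111°C or the temperature is at most 133°C.

The temperature is above 111°C or the temperature is at most 133°C.


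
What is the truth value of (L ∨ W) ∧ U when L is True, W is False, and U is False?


L = True, W = False, U = False
Step 1: L ∨ W = True OR False = True
Step 2: True ∧ U = True AND False = False
OR is true when at least one operand is true; AND requires both.

False


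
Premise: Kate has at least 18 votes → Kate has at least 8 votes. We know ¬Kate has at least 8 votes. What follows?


Modus tollens: P → Q, ¬Q ⊢ ¬P
P: Kate has at least 18 votes
Q: Kate has at least 8 votes
We have P → Q and Q is false.
By modus tollens, P must be false.

It is not the case that Kate has at least 18 votes


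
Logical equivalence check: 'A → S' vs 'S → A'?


Expression 1: A → S
Expression 2: S → A
Truth table (A S | Expr1 Expr2):
  T T |   T     T
  T F |   F     T   ← differ
  F T |   T     F   ← differ
  F F |   T     T
Counterexample: A=T, S=F gives Expr1 = F but Expr2 = T, so the expressions are NOT logically equivalent.

No


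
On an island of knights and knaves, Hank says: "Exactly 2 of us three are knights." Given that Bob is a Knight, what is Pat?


Hank claims exactly 2 knights among Hank, Bob, Pat.
Given: Bob is a Knight.

Case 1: Hank is a Knight (tells truth)
  Then exactly 2 of the three are knights.
  Counting Hank, Bob: 2 knight(s) so far. Need 0 more → Pat = Knave.
Case 2: Hank is a Knave (lies)
  Then the count is NOT 2.
  If Pat = Knight, count = 2 = 2 → claim would be true, contradicts lie.
  If Pat = Knave, count = 1 ≠ 2 → lie confirmed ✓

Pat is a Knave.

Knave


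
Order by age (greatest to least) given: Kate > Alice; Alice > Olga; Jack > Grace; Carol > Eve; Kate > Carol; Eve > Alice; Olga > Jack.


Constraints: Kate > Alice; Alice > Olga; Jack > Grace; Carol > Eve; Kate > Carol; Eve > Alice; Olga > Jack
Method: at each step, the next-highest is the one remaining person who never appears on the smaller side of a constraint between remaining people.
  Step 1: remaining {Kate, Alice, Eve, Jack, Olga, Carol, Grace}; on the smaller side: {Alice, Eve, Jack, Olga, Carol, Grace} → Kate is next (Kate > Alice; Kate > Carol).
  Step 2: remaining {Alice, Eve, Jack, Olga, Carol, Grace}; on the smaller side: {Alice, Eve, Jack, Olga, Grace} → Carol is next (Carol > Eve).
  Step 3: remaining {Alice, Eve, Jack, Olga, Grace}; on the smaller side: {Alice, Jack, Olga, Grace} → Eve is next (Eve > Alice).
  Step 4: remaining {Alice, Jack, Olga, Grace}; on the smaller side: {Jack, Olga, Grace} → Alice is next (Alice > Olga).
  Step 5: remaining {Jack, Olga, Grace}; on the smaller side: {Jack, Grace} → Olga is next (Olga > Jack).
  Step 6: remaining {Jack, Grace}; on the smaller side: {Grace} → Jack is next (Jack > Grace).
  Step 7: only Grace remains → lowest.
Final ranking (highest to lowest):

Kate > Carol > Eve > Alice > Olga > Jack > Grace


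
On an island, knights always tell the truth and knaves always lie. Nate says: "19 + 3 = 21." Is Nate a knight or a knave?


Statement: "19 + 3 = 21."
Actual: 19 + 3 = 22
Claimed: 21
Statement is FALSE → Nate lies → Knave

Knave


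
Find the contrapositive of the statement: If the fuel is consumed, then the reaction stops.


Original: If the fuel is consumed, then the reaction stops
Contrapositive: If ¬Q, then ¬P
Negate Q: not (the reaction stops)
Negate P: not (the fuel is consumed)

If not (the reaction stops), then not (the fuel is consumed).


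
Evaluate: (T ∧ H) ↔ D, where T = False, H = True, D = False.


T = False, H = True, D = False
Step 1: T ∧ H = False AND True = False
Step 2: (False) ↔ D: true when both sides have same truth value.
Result: False ↔ False = True

True


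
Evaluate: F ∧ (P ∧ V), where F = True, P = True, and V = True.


F = True, P = True, V = True
Step 1: P ∧ V = True AND True = True
Step 2: F ∧ True = True AND True = True
AND is true only when ALL operands are true.

True


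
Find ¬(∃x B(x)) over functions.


Original: ∃x B(x)
Rule: ¬∀→∃, ¬∃→∀, negate predicate.
Negation: ∀x ¬B(x)

∀x ¬B(x)


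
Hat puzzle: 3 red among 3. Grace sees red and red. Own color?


Total red = 3, seen red = 2
Own red = 3 - 2 = 1
Grace's hat is red.

red


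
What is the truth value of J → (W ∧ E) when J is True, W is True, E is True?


J = True, W = True, E = True
Step 1: W ∧ E = True AND True = True
Step 2: J → (True): false only when J=True and consequent=False.
Result: True

True


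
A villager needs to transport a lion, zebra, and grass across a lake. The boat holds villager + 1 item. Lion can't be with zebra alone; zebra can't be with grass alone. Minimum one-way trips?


1. villager+zebra → 2. villager ← 3. villager+lion → 4. villager+zebra ← 5. villager+grass → 6. villager ← 7. villager+zebra →
Minimum trips = 7

7


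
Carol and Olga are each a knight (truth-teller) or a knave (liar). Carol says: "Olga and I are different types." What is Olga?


Carol says: "Olga and I are different types."
Case 1: Carol is a Knight (truth-teller)
  Statement is true → they ARE different → Olga is a Knave
Case 2: Carol is a Knave (liar)
  Statement is false → they are NOT different → Olga is a Knave
In both cases, Olga is a Knave.

Knave


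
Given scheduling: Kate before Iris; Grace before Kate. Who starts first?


Constraints: Kate before Iris; Grace before Kate
The first task can have nothing scheduled before it, so it must never appear on the right of a 'before'.
Tasks appearing after some 'before': Iris, Kate.
The only task not in that list is Grace → it is first.

Grace


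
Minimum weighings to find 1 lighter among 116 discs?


Each weighing has 3 outcomes (left heavy / balance / right heavy), so k weighings distinguish at most 3^k cases; splitting into three near-equal groups achieves this.
Need 3^k ≥ 116: 3^4 = 81 < 116 ≤ 3^5 = 243
k = ⌈log₃(116)⌉ = 5

5


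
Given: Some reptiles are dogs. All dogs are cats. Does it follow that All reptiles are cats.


Premise 1: Some reptiles are dogs.
Premise 2: All dogs are cats.
Conclusion: All reptiles are cats.
Fallacy: illicit minor. The minor term (reptiles) is distributed in the conclusion ('All reptiles ...') but undistributed in its premise ('Some reptiles are dogs' doesn't cover all reptiles).
Only 'Some reptiles are cats' follows, not 'All'.

Invalid


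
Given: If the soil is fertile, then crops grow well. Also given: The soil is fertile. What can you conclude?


Modus ponens: P → Q, P ⊢ Q
P: the soil is fertile
Q: crops grow well
We have P → Q and P is true.
By modus ponens, Q must be true.

Crops grow well


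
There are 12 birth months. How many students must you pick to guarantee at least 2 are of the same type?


Pigeonhole: to guarantee k in one of n categories, need (k-1)×n + 1.
k = 2, n = 12
Minimum = (2-1) × 12 + 1 = 1 × 12 + 1

13


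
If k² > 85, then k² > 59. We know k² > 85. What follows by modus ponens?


Modus ponens: P → Q, P ⊢ Q
P: k² > 85
Q: k² > 59
We have P → Q and P is true.
By modus ponens, Q must be true.

k² > 59


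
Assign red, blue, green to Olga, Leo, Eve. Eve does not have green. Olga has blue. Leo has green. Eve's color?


From clues:
  Leo → green
  Olga → blue
By elimination, Eve gets the remaining.

red


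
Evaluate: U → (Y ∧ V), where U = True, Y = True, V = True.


U = True, Y = True, V = True
Step 1: Y ∧ V = True AND True = True
Step 2: U → (True): false only when U=True and consequent=False.
Result: True

True


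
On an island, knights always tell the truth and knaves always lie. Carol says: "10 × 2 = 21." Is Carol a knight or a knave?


Statement: "10 × 2 = 21."
Actual: 10 × 2 = 20
Claimed: 21
Statement is FALSE → Carol lies → Knave

Knave


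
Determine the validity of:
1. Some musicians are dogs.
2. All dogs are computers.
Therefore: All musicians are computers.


Premise 1: Some musicians are dogs.
Premise 2: All dogs are computers.
Conclusion: All musicians are computers.
Fallacy: illicit minor. The minor term (musicians) is distributed in the conclusion ('All musicians ...') but undistributed in its premise ('Some musicians are dogs' doesn't cover all musicians).
Only 'Some musicians are computers' follows, not 'All'.

Invalid


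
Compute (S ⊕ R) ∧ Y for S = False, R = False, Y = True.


S = False, R = False, Y = True
Step 1: S ⊕ R = False XOR False = False
Step 2: False ∧ Y = False AND True = False
XOR true when exactly one of S,R is true; then AND with Y.

False


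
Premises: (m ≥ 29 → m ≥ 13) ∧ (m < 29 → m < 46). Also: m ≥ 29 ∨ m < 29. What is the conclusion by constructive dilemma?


Constructive dilemma: (P → Q) ∧ (R → S), P ∨ R ⊢ Q ∨ S
Premise 1: m ≥ 29 → m ≥ 13
Premise 2: m < 29 → m < 46
Premise 3: m ≥ 29 ∨ m < 29
Case 1: Assuming m ≥ 29, then by Premise 1, m ≥ 13.
Case 2: Assuming m < 29, then by Premise 2, m < 46.
Since one of m ≥ 29 or m < 29 must hold, we get m ≥ 13 or m < 46.

m ≥ 13 or m < 46.


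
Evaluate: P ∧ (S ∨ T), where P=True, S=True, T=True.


P = True, S = True, T = True
Expression: P ∧ (S ∨ T)
Step 1: S ∨ T = True OR True = True
Step 2: P ∧ (True) = True AND True = True

True


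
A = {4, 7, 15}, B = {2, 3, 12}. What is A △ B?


A = {4, 7, 15}
B = {2, 3, 12}
Operation: symmetric difference
In A only: [4, 7, 15], in B only: [2, 3, 12]

{2, 3, 4, 7, 12, 15}


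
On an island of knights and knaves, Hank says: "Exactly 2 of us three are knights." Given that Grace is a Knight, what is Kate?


Hank claims exactly 2 knights among Hank, Grace, Kate.
Given: Grace is a Knight.

Case 1: Hank is a Knight (tells truth)
  Then exactly 2 of the three are knights.
  Counting Hank, Grace: 2 knight(s) so far. Need 0 more → Kate = Knave.
Case 2: Hank is a Knave (lies)
  Then the count is NOT 2.
  If Kate = Knight, count = 2 = 2 → claim would be true, contradicts lie.
  If Kate = Knave, count = 1 ≠ 2 → lie confirmed ✓

Kate is a Knave.

Knave


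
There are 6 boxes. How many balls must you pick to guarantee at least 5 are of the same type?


Pigeonhole: to guarantee k in one of n categories, need (k-1)×n + 1.
k = 5, n = 6
Minimum = (5-1) × 6 + 1 = 4 × 6 + 1

25


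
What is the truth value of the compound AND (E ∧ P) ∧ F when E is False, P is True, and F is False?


E = False, P = True, F = False
Step 1: E ∧ P = False AND True = False
Step 2: False ∧ F = False AND False = False
AND is true only when ALL operands are true.

False


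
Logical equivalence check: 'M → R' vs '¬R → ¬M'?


Expression 1: M → R
Expression 2: ¬R → ¬M
Truth table (M R | Expr1 Expr2):
  T T |   T     T
  T F |   F     F
  F T |   T     T
  F F |   T     T
All 4 rows agree, so the expressions are logically equivalent.

Yes


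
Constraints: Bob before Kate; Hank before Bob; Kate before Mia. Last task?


Constraints: Bob before Kate; Hank before Bob; Kate before Mia
The last task can have nothing scheduled after it, so it must never appear on the left of a 'before'.
Tasks appearing before some other task: Bob, Hank, Kate.
The only task not in that list is Mia → it is last.

Mia


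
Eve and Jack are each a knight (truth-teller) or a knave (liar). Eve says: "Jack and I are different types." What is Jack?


Eve says: "Jack and I are different types."
Case 1: Eve is a Knight (truth-teller)
  Statement is true → they ARE different → Jack is a Knave
Case 2: Eve is a Knave (liar)
  Statement is false → they are NOT different → Jack is a Knave
In both cases, Jack is a Knave.

Knave


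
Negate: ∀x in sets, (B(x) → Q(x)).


Original: ∀x (B(x) → Q(x))
Rule: ¬∀→∃, ¬∃→∀, negate predicate.
Negation: ∃x (B(x) ∧ ¬Q(x))

∃x (B(x) ∧ ¬Q(x))


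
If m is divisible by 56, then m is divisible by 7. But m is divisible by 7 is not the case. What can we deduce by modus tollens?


Modus tollens: P → Q, ¬Q ⊢ ¬P
P: m is divisible by 56
Q: m is divisible by 7
We have P → Q and Q is false.
By modus tollens, P must be false.

It is not the case that m is divisible by 56


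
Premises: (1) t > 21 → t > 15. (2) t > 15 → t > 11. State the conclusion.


Hypothetical syllogism: P → Q, Q → R ⊢ P → R
Premise 1: t > 21 → t > 15
Premise 2: t > 15 → t > 11
Chain the implications: the middle term (t > 15) links the two.
Conclusion: If t > 21, then t > 11.

If t > 21, then t > 11.


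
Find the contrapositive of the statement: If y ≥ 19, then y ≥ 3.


Original: If y ≥ 19, then y ≥ 3
Contrapositive: If ¬Q, then ¬P
Negate Q: not (y ≥ 3)
Negate P: not (y ≥ 19)

If not (y ≥ 3), then not (y ≥ 19).


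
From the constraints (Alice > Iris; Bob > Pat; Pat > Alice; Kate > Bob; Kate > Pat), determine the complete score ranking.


Constraints: Alice > Iris; Bob > Pat; Pat > Alice; Kate > Bob; Kate > Pat
Method: at each step, the next-highest is the one remaining person who never appears on the smaller side of a constraint between remaining people.
  Step 1: remaining {Pat, Bob, Iris, Alice, Kate}; on the smaller side: {Pat, Bob, Iris, Alice} → Kate is next (Kate > Bob; Kate > Pat).
  Step 2: remaining {Pat, Bob, Iris, Alice}; on the smaller side: {Pat, Iris, Alice} → Bob is next (Bob > Pat).
  Step 3: remaining {Pat, Iris, Alice}; on the smaller side: {Iris, Alice} → Pat is next (Pat > Alice).
  Step 4: remaining {Iris, Alice}; on the smaller side: {Iris} → Alice is next (Alice > Iris).
  Step 5: only Iris remains → lowest.
Final ranking (highest to lowest):

Kate > Bob > Pat > Alice > Iris


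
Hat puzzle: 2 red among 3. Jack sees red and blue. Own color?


Total red = 2, seen red = 1
Own red = 2 - 1 = 1
Jack's hat is red.

red


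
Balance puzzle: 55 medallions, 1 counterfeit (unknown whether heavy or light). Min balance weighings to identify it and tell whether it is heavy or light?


Let n = 55. 110 possibilities (n medallions × lighter/heavier); each weighing has 3 outcomes.
Bound for k weighings: say the first weighing puts j medallions on each pan. If it tips, the 2j weighed medallions remain suspects (each with a known direction) and k-1 weighings give 3^(k-1) outcomes; 3^(k-1) is odd, so 2j ≤ 3^(k-1) - 1. If it balances, the n - 2j unweighed medallions remain with direction unknown: 2(n - 2j) ≤ 3^(k-1) - 1 by the same parity argument. Adding, n ≤ (3^(k-1) - 1) + (3^(k-1) - 1)/2 = (3^k - 3)/2, and the classical three-group strategy achieves this (3 medallions in 2 weighings, 12 in 3, 39 in 4, 120 in 5).
So we need the smallest k with (3^k - 3)/2 ≥ 55.
k = 4: (3^4 - 3)/2 = 39 < 55 ✗
k = 5: (3^5 - 3)/2 = 120 ≥ 55 ✓

5


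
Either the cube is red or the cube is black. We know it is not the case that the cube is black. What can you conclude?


Disjunctive syllogism: P ∨ Q, ¬P ⊢ Q
Disjunction: the cube is red ∨ the cube is black
We know it is not the case that the cube is black.
By disjunctive syllogism, the other disjunct must be true.

The cube is red


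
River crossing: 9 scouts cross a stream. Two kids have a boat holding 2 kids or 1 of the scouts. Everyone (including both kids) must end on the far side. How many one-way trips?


Per crossing of one of the scouts: kids→, one←, one of the scouts→, one← = 4 trips
9 × 4 = 36, + 1 final kids→ = 37
Minimum trips = 37

37


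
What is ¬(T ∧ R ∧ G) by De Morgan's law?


De Morgan's law: ¬(P ∧ Q ∧ R) ≡ ¬P ∨ ¬Q ∨ ¬R
¬(T ∧ R ∧ G) = ¬T ∨ ¬R ∨ ¬G

¬T ∨ ¬R ∨ ¬G


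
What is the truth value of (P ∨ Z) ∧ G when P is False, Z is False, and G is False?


P = False, Z = False, G = False
Step 1: P ∨ Z = False OR False = False
Step 2: False ∧ G = False AND False = False
OR is true when at least one operand is true; AND requires both.

False


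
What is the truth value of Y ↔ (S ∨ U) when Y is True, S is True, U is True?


Y = True, S = True, U = True
Step 1: S ∨ U = True OR True = True
Step 2: Y ↔ (True): true when both sides have same truth value.
Result: True ↔ True = True

True


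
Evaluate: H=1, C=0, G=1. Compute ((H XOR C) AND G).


H XOR C = 1^0 = 1
1 AND 1 = 1

1


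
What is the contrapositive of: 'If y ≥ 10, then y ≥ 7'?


Original: If y ≥ 10, then y ≥ 7
Contrapositive: If ¬Q, then ¬P
Negate Q: not (y ≥ 7)
Negate P: not (y ≥ 10)

If not (y ≥ 7), then not (y ≥ 10).


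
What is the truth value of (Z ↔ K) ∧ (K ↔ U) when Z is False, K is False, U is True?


Z = False, K = False, U = True
Step 1: Z ↔ K is true when Z and K have the same value. Result: True
Step 2: K ↔ U is true when K and U have the same value. Result: False
Step 3: True ∧ False = False

False


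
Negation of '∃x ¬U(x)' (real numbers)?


Original: ∃x ¬U(x)
Rule: ¬∀→∃, ¬∃→∀, negate predicate.
Negation: ∀x U(x)

∀x U(x)


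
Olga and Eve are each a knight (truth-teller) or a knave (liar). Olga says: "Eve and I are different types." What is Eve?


Olga says: "Eve and I are different types."
Case 1: Olga is a Knight (truth-teller)
  Statement is true → they ARE different → Eve is a Knave
Case 2: Olga is a Knave (liar)
  Statement is false → they are NOT different → Eve is a Knave
In both cases, Eve is a Knave.

Knave


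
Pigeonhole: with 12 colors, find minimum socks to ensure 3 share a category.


Pigeonhole: to guarantee k in one of n categories, need (k-1)×n + 1.
k = 3, n = 12
Minimum = (3-1) × 12 + 1 = 2 × 12 + 1

25


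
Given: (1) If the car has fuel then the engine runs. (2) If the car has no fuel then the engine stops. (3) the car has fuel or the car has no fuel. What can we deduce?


Constructive dilemma: (P → Q) ∧ (R → S), P ∨ R ⊢ Q ∨ S
Premise 1: the car has fuel → the engine runs
Premise 2: the car has no fuel → the engine stops
Premise 3: the car has fuel ∨ the car has no fuel
Case 1: Assuming the car has fuel, then by Premise 1, the engine runs.
Case 2: Assuming the car has no fuel, then by Premise 2, the engine stops.
Since one of the car has fuel or the car has no fuel must hold, we get the engine runs or the engine stops.

The engine runs or the engine stops.
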